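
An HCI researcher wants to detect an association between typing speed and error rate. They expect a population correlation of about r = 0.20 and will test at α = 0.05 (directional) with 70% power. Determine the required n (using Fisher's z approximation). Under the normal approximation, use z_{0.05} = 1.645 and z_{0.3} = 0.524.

n = 118

Fisher's z: C = ½·ln((1+r)/(1−r)) = ½·ln(1.5000) = 0.2027.
n = ((z_{α} + z_β)/C)² + 3.
(1.645 + 0.524) / 0.2027 = 2.169 / 0.2027 = 10.701.
n = 10.701² + 3 = 114.50 + 3 = 117.5.
Round up.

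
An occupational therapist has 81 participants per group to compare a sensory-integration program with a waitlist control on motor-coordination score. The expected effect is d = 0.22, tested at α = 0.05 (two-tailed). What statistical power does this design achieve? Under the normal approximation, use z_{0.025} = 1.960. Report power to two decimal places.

power ≈ 0.29

For two equal groups, power = Φ(d·√(n/2) − z_{α/2}).
d·√(n/2) = 0.22 × √(81/2) = 0.22 × 6.364 = 1.400.
z_β = 1.400 − 1.960 = -0.560.
Power = Φ(-0.560) = 0.288.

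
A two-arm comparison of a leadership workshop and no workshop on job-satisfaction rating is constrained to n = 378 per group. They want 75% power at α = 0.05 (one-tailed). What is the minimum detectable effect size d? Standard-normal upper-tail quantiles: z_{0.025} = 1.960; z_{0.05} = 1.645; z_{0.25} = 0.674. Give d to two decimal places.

d_min ≈ 0.17

For two independent groups of n = 378 each: d_min = (z_{α} + z_β)·√(2/n).
z-sum = 1.645 + 0.674 = 2.319.
d_min = 2.319 × √(2/378) = 2.319 × 0.0727 = 0.169.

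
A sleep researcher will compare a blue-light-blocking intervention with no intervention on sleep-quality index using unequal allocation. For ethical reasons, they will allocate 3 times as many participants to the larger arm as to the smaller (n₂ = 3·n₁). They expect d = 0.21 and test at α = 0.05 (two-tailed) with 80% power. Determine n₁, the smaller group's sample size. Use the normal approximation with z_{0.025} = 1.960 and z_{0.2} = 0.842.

With allocation ratio k = n₂/n₁ = 3, Var(x̄₁−x̄₂) = σ²(1/n₁ + 1/(k·n₁)) = σ²·(k+1)/(k·n₁).
So n₁ = (1 + 1/k)·((z_{α/2} + z_β)/d)² = 1.333 × (2.802/0.21)².
n₁ = 1.333 × 178.03 = 237.4.
Round up: n₁ = 238, giving n₂ = 3 × 238 = 714.

n₁ = 238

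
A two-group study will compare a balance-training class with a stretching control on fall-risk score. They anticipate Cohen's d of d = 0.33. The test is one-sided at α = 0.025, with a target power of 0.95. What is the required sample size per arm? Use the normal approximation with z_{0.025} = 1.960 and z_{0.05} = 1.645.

For two independent groups with equal n: n = 2·((z_{α} + z_β) / d)².
z_{α} + z_β = 1.960 + 1.645 = 3.605.
n = 2 × (3.605 / 0.33)² = 2 × 10.924² = 2 × 119.34 = 238.7.
Round up to the next whole participant.

n = 239 per group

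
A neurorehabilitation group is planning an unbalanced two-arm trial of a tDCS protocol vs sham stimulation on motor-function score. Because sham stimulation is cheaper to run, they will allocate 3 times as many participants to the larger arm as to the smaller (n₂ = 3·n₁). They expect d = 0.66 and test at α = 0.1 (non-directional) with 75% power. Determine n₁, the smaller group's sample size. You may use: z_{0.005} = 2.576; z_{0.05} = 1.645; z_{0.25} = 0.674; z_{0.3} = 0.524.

With allocation ratio k = n₂/n₁ = 3, Var(x̄₁−x̄₂) = σ²(1/n₁ + 1/(k·n₁)) = σ²·(k+1)/(k·n₁).
So n₁ = (1 + 1/k)·((z_{α/2} + z_β)/d)² = 1.333 × (2.319/0.66)².
n₁ = 1.333 × 12.35 = 16.5.
Round up: n₁ = 17, giving n₂ = 3 × 17 = 51.

n₁ = 17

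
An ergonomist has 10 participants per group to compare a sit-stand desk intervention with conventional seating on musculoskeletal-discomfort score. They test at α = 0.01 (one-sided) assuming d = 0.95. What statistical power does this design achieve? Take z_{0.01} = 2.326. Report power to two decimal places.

power ≈ 0.42

For two equal groups, power = Φ(d·√(n/2) − z_{α}).
d·√(n/2) = 0.95 × √(10/2) = 0.95 × 2.236 = 2.124.
z_β = 2.124 − 2.326 = -0.202.
Power = Φ(-0.202) = 0.420.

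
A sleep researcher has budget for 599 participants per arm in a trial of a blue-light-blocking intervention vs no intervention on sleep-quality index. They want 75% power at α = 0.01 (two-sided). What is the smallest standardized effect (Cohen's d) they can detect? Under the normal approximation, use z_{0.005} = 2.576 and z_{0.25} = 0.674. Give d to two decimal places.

d_min ≈ 0.19

For two independent groups of n = 599 each: d_min = (z_{α/2} + z_β)·√(2/n).
z-sum = 2.576 + 0.674 = 3.250.
d_min = 3.250 × √(2/599) = 3.250 × 0.0578 = 0.188.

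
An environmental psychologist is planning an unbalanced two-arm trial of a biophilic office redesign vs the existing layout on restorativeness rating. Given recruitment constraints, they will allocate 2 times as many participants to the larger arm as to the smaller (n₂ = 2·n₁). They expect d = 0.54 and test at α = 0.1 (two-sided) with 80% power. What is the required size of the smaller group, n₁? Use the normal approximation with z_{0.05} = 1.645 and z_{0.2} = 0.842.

With allocation ratio k = n₂/n₁ = 2, Var(x̄₁−x̄₂) = σ²(1/n₁ + 1/(k·n₁)) = σ²·(k+1)/(k·n₁).
So n₁ = (1 + 1/k)·((z_{α/2} + z_β)/d)² = 1.500 × (2.487/0.54)².
n₁ = 1.500 × 21.21 = 31.8.
Round up: n₁ = 32, giving n₂ = 2 × 32 = 64.

n₁ = 32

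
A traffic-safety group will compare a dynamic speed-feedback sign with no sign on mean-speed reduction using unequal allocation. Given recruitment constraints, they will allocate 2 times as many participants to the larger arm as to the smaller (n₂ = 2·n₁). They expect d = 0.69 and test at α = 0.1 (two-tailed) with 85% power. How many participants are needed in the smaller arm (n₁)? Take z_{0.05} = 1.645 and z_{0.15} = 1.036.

n₁ = 23

With allocation ratio k = n₂/n₁ = 2, Var(x̄₁−x̄₂) = σ²(1/n₁ + 1/(k·n₁)) = σ²·(k+1)/(k·n₁).
So n₁ = (1 + 1/k)·((z_{α/2} + z_β)/d)² = 1.500 × (2.681/0.69)².
n₁ = 1.500 × 15.10 = 22.6.
Round up: n₁ = 23, giving n₂ = 2 × 23 = 46.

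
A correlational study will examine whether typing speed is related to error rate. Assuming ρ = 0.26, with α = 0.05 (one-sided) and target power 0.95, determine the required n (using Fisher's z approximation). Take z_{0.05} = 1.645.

n = 156

Fisher's z: C = ½·ln((1+r)/(1−r)) = ½·ln(1.7027) = 0.2661.
n = ((z_{α} + z_β)/C)² + 3.
(1.645 + 1.645) / 0.2661 = 3.290 / 0.2661 = 12.364.
n = 12.364² + 3 = 152.86 + 3 = 155.9.
Round up.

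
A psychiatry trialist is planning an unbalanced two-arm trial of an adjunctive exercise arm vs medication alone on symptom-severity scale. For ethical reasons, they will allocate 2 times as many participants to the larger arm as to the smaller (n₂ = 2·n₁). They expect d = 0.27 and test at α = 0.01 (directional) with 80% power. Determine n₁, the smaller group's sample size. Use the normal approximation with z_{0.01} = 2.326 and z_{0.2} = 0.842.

n₁ = 207

With allocation ratio k = n₂/n₁ = 2, Var(x̄₁−x̄₂) = σ²(1/n₁ + 1/(k·n₁)) = σ²·(k+1)/(k·n₁).
So n₁ = (1 + 1/k)·((z_{α} + z_β)/d)² = 1.500 × (3.168/0.27)².
n₁ = 1.500 × 137.67 = 206.5.
Round up: n₁ = 207, giving n₂ = 2 × 207 = 414.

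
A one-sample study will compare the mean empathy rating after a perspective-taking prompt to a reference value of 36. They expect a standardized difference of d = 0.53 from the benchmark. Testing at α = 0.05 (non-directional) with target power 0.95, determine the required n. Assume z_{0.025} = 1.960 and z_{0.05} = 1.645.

For a one-sample test: n = ((z_{α/2} + z_β) / d)².
z_{α/2} + z_β = 1.960 + 1.645 = 3.605.
n = (3.605 / 0.53)² = 6.802² = 46.27.
Round up.

n = 47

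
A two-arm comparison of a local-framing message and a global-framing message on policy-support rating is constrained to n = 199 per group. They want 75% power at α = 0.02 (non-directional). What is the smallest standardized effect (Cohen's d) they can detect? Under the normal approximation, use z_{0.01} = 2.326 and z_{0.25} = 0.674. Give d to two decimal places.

For two independent groups of n = 199 each: d_min = (z_{α/2} + z_β)·√(2/n).
z-sum = 2.326 + 0.674 = 3.000.
d_min = 3.000 × √(2/199) = 3.000 × 0.1003 = 0.301.

d_min ≈ 0.30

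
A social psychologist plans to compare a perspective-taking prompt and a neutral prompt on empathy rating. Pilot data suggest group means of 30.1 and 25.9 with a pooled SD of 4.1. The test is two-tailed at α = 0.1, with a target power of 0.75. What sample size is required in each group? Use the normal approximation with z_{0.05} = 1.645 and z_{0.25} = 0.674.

n = 11 per group

Cohen's d = |M₁ − M₂| / SD_pooled = |30.1 − 25.9| / 4.1 = 4.2 / 4.1 = 1.024.
For two independent groups with equal n: n = 2·((z_{α/2} + z_β) / d)².
z_{α/2} + z_β = 1.645 + 0.674 = 2.319.
n = 2 × (2.319 / 1.024)² = 2 × 2.265² = 2 × 5.13 = 10.3.
Round up to the next whole participant.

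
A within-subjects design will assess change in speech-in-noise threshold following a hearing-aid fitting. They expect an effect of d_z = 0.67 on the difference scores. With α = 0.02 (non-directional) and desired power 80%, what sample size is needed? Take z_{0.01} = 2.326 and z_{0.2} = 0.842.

n = 23 pairs

For a paired (one-sample on differences) test: n = ((z_{α/2} + z_β) / d)².
z_{α/2} + z_β = 2.326 + 0.842 = 3.168.
n = (3.168 / 0.67)² = 4.728² = 22.36.
Round up.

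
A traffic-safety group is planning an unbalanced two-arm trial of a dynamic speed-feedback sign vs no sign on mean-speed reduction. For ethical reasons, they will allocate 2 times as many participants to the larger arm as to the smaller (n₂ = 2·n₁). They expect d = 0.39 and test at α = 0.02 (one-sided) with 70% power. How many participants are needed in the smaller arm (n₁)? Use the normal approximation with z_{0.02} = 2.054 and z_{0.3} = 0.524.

With allocation ratio k = n₂/n₁ = 2, Var(x̄₁−x̄₂) = σ²(1/n₁ + 1/(k·n₁)) = σ²·(k+1)/(k·n₁).
So n₁ = (1 + 1/k)·((z_{α} + z_β)/d)² = 1.500 × (2.578/0.39)².
n₁ = 1.500 × 43.70 = 65.5.
Round up: n₁ = 66, giving n₂ = 2 × 66 = 132.

n₁ = 66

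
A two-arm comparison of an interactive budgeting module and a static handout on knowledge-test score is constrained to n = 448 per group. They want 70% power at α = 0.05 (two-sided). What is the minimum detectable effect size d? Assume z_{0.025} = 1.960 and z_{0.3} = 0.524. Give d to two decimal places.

For two independent groups of n = 448 each: d_min = (z_{α/2} + z_β)·√(2/n).
z-sum = 1.960 + 0.524 = 2.484.
d_min = 2.484 × √(2/448) = 2.484 × 0.0668 = 0.166.

d_min ≈ 0.17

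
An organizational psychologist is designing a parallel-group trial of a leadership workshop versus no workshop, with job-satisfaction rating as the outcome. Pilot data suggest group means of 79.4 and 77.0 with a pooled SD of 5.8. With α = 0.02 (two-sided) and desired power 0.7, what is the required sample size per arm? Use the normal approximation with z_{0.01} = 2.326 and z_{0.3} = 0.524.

Cohen's d = |M₁ − M₂| / SD_pooled = |79.4 − 77.0| / 5.8 = 2.4 / 5.8 = 0.414.
For two independent groups with equal n: n = 2·((z_{α/2} + z_β) / d)².
z_{α/2} + z_β = 2.326 + 0.524 = 2.850.
n = 2 × (2.850 / 0.414)² = 2 × 6.884² = 2 × 47.39 = 94.8.
Round up to the next whole participant.

n = 95 per group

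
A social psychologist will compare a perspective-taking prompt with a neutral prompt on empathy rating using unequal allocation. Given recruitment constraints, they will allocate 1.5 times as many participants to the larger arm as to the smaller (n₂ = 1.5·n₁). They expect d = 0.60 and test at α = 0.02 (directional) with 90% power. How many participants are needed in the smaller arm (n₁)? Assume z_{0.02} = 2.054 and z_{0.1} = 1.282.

n₁ = 52

With allocation ratio k = n₂/n₁ = 1.5, Var(x̄₁−x̄₂) = σ²(1/n₁ + 1/(k·n₁)) = σ²·(k+1)/(k·n₁).
So n₁ = (1 + 1/k)·((z_{α} + z_β)/d)² = 1.667 × (3.336/0.60)².
n₁ = 1.667 × 30.91 = 51.5.
Round up: n₁ = 52, giving n₂ = 1.5 × 52 = 78.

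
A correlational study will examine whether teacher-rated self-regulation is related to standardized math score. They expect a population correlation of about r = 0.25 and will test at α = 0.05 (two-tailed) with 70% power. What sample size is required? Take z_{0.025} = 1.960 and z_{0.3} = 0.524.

Fisher's z: C = ½·ln((1+r)/(1−r)) = ½·ln(1.6667) = 0.2554.
n = ((z_{α/2} + z_β)/C)² + 3.
(1.960 + 0.524) / 0.2554 = 2.484 / 0.2554 = 9.726.
n = 9.726² + 3 = 94.59 + 3 = 97.6.
Round up.

n = 98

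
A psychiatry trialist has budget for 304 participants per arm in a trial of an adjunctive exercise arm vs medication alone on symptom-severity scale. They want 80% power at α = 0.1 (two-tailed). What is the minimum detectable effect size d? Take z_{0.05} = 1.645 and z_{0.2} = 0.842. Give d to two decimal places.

d_min ≈ 0.20

For two independent groups of n = 304 each: d_min = (z_{α/2} + z_β)·√(2/n).
z-sum = 1.645 + 0.842 = 2.487.
d_min = 2.487 × √(2/304) = 2.487 × 0.0811 = 0.202.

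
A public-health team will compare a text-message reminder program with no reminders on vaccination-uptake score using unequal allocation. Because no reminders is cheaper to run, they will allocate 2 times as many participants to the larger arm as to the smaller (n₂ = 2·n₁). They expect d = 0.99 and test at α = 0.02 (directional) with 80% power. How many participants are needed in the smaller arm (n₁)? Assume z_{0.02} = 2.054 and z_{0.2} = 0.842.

With allocation ratio k = n₂/n₁ = 2, Var(x̄₁−x̄₂) = σ²(1/n₁ + 1/(k·n₁)) = σ²·(k+1)/(k·n₁).
So n₁ = (1 + 1/k)·((z_{α} + z_β)/d)² = 1.500 × (2.896/0.99)².
n₁ = 1.500 × 8.56 = 12.8.
Round up: n₁ = 13, giving n₂ = 2 × 13 = 26.

n₁ = 13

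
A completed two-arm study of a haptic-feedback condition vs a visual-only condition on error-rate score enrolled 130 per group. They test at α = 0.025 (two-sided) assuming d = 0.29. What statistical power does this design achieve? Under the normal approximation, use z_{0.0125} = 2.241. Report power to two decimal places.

power ≈ 0.54

For two equal groups, power = Φ(d·√(n/2) − z_{α/2}).
d·√(n/2) = 0.29 × √(130/2) = 0.29 × 8.062 = 2.338.
z_β = 2.338 − 2.241 = 0.097.
Power = Φ(0.097) = 0.539.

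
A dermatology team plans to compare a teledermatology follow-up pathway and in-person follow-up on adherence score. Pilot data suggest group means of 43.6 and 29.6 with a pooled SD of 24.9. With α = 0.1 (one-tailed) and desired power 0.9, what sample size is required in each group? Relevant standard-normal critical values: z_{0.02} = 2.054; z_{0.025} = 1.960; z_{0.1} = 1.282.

n = 42 per group

Cohen's d = |M₁ − M₂| / SD_pooled = |43.6 − 29.6| / 24.9 = 14.0 / 24.9 = 0.562.
For two independent groups with equal n: n = 2·((z_{α} + z_β) / d)².
z_{α} + z_β = 1.282 + 1.282 = 2.564.
n = 2 × (2.564 / 0.562)² = 2 × 4.562² = 2 × 20.81 = 41.6.
Round up to the next whole participant.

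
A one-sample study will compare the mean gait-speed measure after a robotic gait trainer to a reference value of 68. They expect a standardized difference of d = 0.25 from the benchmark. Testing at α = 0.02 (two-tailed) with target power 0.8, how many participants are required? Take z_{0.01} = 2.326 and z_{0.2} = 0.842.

n = 161

For a one-sample test: n = ((z_{α/2} + z_β) / d)².
z_{α/2} + z_β = 2.326 + 0.842 = 3.168.
n = (3.168 / 0.25)² = 12.672² = 160.58.
Round up.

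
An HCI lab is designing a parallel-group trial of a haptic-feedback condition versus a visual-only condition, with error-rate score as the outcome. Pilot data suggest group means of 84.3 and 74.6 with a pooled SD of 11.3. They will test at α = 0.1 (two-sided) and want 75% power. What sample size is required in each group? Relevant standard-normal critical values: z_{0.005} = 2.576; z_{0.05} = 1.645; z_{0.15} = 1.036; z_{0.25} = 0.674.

Cohen's d = |M₁ − M₂| / SD_pooled = |84.3 − 74.6| / 11.3 = 9.7 / 11.3 = 0.858.
For two independent groups with equal n: n = 2·((z_{α/2} + z_β) / d)².
z_{α/2} + z_β = 1.645 + 0.674 = 2.319.
n = 2 × (2.319 / 0.858)² = 2 × 2.703² = 2 × 7.31 = 14.6.
Round up to the next whole participant.

n = 15 per group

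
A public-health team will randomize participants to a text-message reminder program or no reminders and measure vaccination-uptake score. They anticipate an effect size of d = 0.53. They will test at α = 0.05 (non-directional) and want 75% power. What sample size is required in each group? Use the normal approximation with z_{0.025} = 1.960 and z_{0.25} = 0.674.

n = 50 per group

For two independent groups with equal n: n = 2·((z_{α/2} + z_β) / d)².
z_{α/2} + z_β = 1.960 + 0.674 = 2.634.
n = 2 × (2.634 / 0.53)² = 2 × 4.970² = 2 × 24.70 = 49.4.
Round up to the next whole participant.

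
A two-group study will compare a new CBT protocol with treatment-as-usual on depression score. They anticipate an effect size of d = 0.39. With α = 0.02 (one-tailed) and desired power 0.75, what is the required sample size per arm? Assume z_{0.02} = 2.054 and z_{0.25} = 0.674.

n = 98 per group

For two independent groups with equal n: n = 2·((z_{α} + z_β) / d)².
z_{α} + z_β = 2.054 + 0.674 = 2.728.
n = 2 × (2.728 / 0.39)² = 2 × 6.995² = 2 × 48.93 = 97.9.
Round up to the next whole participant.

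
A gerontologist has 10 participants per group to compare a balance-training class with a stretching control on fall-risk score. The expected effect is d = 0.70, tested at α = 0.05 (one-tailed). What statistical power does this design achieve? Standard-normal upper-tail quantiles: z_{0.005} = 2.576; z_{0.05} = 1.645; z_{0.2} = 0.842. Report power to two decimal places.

For two equal groups, power = Φ(d·√(n/2) − z_{α}).
d·√(n/2) = 0.70 × √(10/2) = 0.70 × 2.236 = 1.565.
z_β = 1.565 − 1.645 = -0.080.
Power = Φ(-0.080) = 0.468.

power ≈ 0.47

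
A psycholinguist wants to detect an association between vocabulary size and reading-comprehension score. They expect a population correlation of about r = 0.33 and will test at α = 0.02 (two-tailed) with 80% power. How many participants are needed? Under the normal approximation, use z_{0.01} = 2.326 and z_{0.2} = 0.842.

n = 89

Fisher's z: C = ½·ln((1+r)/(1−r)) = ½·ln(1.9851) = 0.3428.
n = ((z_{α/2} + z_β)/C)² + 3.
(2.326 + 0.842) / 0.3428 = 3.168 / 0.3428 = 9.242.
n = 9.242² + 3 = 85.41 + 3 = 88.4.
Round up.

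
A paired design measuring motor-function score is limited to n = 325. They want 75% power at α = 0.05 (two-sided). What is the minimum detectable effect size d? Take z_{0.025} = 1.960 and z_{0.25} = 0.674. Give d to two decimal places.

For a single sample (or paired design) of n = 325: d_min = (z_{α/2} + z_β)/√n.
z-sum = 1.960 + 0.674 = 2.634.
d_min = 2.634 / √325 = 2.634 / 18.028 = 0.146.

d_min ≈ 0.15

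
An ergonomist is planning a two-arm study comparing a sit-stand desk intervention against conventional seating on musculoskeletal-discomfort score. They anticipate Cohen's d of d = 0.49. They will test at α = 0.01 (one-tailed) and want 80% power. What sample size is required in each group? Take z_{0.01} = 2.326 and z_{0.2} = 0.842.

n = 84 per group

For two independent groups with equal n: n = 2·((z_{α} + z_β) / d)².
z_{α} + z_β = 2.326 + 0.842 = 3.168.
n = 2 × (3.168 / 0.49)² = 2 × 6.465² = 2 × 41.80 = 83.6.
Round up to the next whole participant.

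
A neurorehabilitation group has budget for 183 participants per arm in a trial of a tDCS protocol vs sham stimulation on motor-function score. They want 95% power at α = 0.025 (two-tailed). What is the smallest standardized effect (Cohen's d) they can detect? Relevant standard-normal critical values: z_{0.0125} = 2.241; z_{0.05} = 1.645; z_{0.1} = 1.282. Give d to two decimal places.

For two independent groups of n = 183 each: d_min = (z_{α/2} + z_β)·√(2/n).
z-sum = 2.241 + 1.645 = 3.886.
d_min = 3.886 × √(2/183) = 3.886 × 0.1045 = 0.406.

d_min ≈ 0.41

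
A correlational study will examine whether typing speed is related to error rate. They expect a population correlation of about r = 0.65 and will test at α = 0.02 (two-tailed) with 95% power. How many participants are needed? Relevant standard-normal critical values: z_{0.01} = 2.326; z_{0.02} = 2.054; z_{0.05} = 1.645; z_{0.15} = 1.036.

n = 30

Fisher's z: C = ½·ln((1+r)/(1−r)) = ½·ln(4.7143) = 0.7753.
n = ((z_{α/2} + z_β)/C)² + 3.
(2.326 + 1.645) / 0.7753 = 3.971 / 0.7753 = 5.122.
n = 5.122² + 3 = 26.23 + 3 = 29.2.
Round up.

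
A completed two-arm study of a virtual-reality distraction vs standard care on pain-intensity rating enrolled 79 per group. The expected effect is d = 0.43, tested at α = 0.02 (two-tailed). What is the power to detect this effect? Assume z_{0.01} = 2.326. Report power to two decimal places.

power ≈ 0.65

For two equal groups, power = Φ(d·√(n/2) − z_{α/2}).
d·√(n/2) = 0.43 × √(79/2) = 0.43 × 6.285 = 2.703.
z_β = 2.703 − 2.326 = 0.377.
Power = Φ(0.377) = 0.647.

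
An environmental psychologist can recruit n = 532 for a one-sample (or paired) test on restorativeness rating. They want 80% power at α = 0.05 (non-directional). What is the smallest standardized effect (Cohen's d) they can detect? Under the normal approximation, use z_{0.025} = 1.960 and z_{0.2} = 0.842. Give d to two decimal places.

d_min ≈ 0.12

For a single sample (or paired design) of n = 532: d_min = (z_{α/2} + z_β)/√n.
z-sum = 1.960 + 0.842 = 2.802.
d_min = 2.802 / √532 = 2.802 / 23.065 = 0.121.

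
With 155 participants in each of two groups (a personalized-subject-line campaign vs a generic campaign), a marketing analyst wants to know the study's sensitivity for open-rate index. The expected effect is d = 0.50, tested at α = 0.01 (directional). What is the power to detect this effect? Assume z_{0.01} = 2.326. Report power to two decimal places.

For two equal groups, power = Φ(d·√(n/2) − z_{α}).
d·√(n/2) = 0.50 × √(155/2) = 0.50 × 8.803 = 4.402.
z_β = 4.402 − 2.326 = 2.076.
Power = Φ(2.076) = 0.981.

power ≈ 0.98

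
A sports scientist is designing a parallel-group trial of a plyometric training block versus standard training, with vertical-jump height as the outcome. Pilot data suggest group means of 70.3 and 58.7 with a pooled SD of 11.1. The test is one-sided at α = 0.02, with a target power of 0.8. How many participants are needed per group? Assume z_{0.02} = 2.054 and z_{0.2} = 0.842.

Cohen's d = |M₁ − M₂| / SD_pooled = |70.3 − 58.7| / 11.1 = 11.6 / 11.1 = 1.045.
For two independent groups with equal n: n = 2·((z_{α} + z_β) / d)².
z_{α} + z_β = 2.054 + 0.842 = 2.896.
n = 2 × (2.896 / 1.045)² = 2 × 2.771² = 2 × 7.68 = 15.4.
Round up to the next whole participant.

n = 16 per group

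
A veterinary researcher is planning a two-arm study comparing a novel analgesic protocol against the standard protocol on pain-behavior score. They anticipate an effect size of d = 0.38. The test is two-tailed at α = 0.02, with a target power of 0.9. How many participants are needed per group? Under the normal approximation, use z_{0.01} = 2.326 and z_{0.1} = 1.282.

For two independent groups with equal n: n = 2·((z_{α/2} + z_β) / d)².
z_{α/2} + z_β = 2.326 + 1.282 = 3.608.
n = 2 × (3.608 / 0.38)² = 2 × 9.495² = 2 × 90.15 = 180.3.
Round up to the next whole participant.

n = 181 per group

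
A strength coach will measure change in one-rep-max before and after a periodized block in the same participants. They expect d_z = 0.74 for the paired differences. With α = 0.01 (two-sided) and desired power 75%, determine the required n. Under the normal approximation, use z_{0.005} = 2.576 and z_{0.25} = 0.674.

n = 20 pairs

For a paired (one-sample on differences) test: n = ((z_{α/2} + z_β) / d)².
z_{α/2} + z_β = 2.576 + 0.674 = 3.250.
n = (3.250 / 0.74)² = 4.392² = 19.29.
Round up.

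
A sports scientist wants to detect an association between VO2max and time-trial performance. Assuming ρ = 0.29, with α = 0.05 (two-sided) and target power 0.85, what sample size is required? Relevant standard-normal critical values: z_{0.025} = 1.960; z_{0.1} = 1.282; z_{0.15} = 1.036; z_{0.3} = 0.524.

Fisher's z: C = ½·ln((1+r)/(1−r)) = ½·ln(1.8169) = 0.2986.
n = ((z_{α/2} + z_β)/C)² + 3.
(1.960 + 1.036) / 0.2986 = 2.996 / 0.2986 = 10.033.
n = 10.033² + 3 = 100.67 + 3 = 103.7.
Round up.

n = 104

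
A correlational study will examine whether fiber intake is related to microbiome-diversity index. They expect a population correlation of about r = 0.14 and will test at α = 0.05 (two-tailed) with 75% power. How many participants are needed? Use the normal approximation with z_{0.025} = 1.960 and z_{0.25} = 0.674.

Fisher's z: C = ½·ln((1+r)/(1−r)) = ½·ln(1.3256) = 0.1409.
n = ((z_{α/2} + z_β)/C)² + 3.
(1.960 + 0.674) / 0.1409 = 2.634 / 0.1409 = 18.694.
n = 18.694² + 3 = 349.47 + 3 = 352.5.
Round up.

n = 353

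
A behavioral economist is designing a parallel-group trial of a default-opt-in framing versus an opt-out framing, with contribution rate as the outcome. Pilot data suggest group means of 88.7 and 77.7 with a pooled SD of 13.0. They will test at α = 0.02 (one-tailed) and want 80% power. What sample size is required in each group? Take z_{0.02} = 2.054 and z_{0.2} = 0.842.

n = 24 per group

Cohen's d = |M₁ − M₂| / SD_pooled = |88.7 − 77.7| / 13.0 = 11.0 / 13.0 = 0.846.
For two independent groups with equal n: n = 2·((z_{α} + z_β) / d)².
z_{α} + z_β = 2.054 + 0.842 = 2.896.
n = 2 × (2.896 / 0.846)² = 2 × 3.423² = 2 × 11.72 = 23.4.
Round up to the next whole participant.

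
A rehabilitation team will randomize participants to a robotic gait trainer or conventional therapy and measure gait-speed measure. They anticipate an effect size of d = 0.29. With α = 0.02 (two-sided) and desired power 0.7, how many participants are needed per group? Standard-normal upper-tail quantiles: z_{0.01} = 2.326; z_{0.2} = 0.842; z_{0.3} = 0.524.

For two independent groups with equal n: n = 2·((z_{α/2} + z_β) / d)².
z_{α/2} + z_β = 2.326 + 0.524 = 2.850.
n = 2 × (2.850 / 0.29)² = 2 × 9.828² = 2 × 96.58 = 193.2.
Round up to the next whole participant.

n = 194 per group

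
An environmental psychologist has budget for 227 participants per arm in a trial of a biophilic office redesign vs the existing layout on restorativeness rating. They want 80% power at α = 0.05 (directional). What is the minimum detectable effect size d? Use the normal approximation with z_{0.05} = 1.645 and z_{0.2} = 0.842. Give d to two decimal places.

d_min ≈ 0.23

For two independent groups of n = 227 each: d_min = (z_{α} + z_β)·√(2/n).
z-sum = 1.645 + 0.842 = 2.487.
d_min = 2.487 × √(2/227) = 2.487 × 0.0939 = 0.233.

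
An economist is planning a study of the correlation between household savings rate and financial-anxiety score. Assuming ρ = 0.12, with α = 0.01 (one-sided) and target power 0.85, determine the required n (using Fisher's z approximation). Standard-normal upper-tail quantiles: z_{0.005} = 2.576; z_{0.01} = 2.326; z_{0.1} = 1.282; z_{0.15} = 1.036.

n = 781

Fisher's z: C = ½·ln((1+r)/(1−r)) = ½·ln(1.2727) = 0.1206.
n = ((z_{α} + z_β)/C)² + 3.
(2.326 + 1.036) / 0.1206 = 3.362 / 0.1206 = 27.877.
n = 27.877² + 3 = 777.14 + 3 = 780.1.
Round up.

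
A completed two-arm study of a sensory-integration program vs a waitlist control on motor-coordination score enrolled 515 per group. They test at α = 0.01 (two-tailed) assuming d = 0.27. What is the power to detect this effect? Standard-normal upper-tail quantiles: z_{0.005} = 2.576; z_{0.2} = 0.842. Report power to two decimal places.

For two equal groups, power = Φ(d·√(n/2) − z_{α/2}).
d·√(n/2) = 0.27 × √(515/2) = 0.27 × 16.047 = 4.333.
z_β = 4.333 − 2.576 = 1.757.
Power = Φ(1.757) = 0.961.

power ≈ 0.96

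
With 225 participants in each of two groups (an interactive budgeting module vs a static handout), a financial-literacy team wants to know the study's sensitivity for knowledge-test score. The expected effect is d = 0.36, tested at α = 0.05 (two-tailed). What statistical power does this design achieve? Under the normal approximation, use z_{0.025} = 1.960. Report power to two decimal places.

power ≈ 0.97

For two equal groups, power = Φ(d·√(n/2) − z_{α/2}).
d·√(n/2) = 0.36 × √(225/2) = 0.36 × 10.607 = 3.818.
z_β = 3.818 − 1.960 = 1.858.
Power = Φ(1.858) = 0.968.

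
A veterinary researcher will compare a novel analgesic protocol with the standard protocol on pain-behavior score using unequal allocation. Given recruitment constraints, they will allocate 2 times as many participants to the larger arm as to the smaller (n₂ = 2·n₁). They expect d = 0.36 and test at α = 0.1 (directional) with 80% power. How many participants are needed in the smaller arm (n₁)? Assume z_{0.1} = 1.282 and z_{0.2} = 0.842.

n₁ = 53

With allocation ratio k = n₂/n₁ = 2, Var(x̄₁−x̄₂) = σ²(1/n₁ + 1/(k·n₁)) = σ²·(k+1)/(k·n₁).
So n₁ = (1 + 1/k)·((z_{α} + z_β)/d)² = 1.500 × (2.124/0.36)².
n₁ = 1.500 × 34.81 = 52.2.
Round up: n₁ = 53, giving n₂ = 2 × 53 = 106.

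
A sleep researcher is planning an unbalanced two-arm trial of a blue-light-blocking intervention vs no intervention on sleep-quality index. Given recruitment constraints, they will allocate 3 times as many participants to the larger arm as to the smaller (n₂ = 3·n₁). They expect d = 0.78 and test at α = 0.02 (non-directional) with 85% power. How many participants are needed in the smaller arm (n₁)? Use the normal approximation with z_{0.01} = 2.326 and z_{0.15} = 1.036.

n₁ = 25

With allocation ratio k = n₂/n₁ = 3, Var(x̄₁−x̄₂) = σ²(1/n₁ + 1/(k·n₁)) = σ²·(k+1)/(k·n₁).
So n₁ = (1 + 1/k)·((z_{α/2} + z_β)/d)² = 1.333 × (3.362/0.78)².
n₁ = 1.333 × 18.58 = 24.8.
Round up: n₁ = 25, giving n₂ = 3 × 25 = 75.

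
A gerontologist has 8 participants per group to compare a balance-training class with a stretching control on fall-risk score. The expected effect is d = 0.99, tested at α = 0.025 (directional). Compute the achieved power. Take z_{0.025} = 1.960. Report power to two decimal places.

power ≈ 0.51

For two equal groups, power = Φ(d·√(n/2) − z_{α}).
d·√(n/2) = 0.99 × √(8/2) = 0.99 × 2.000 = 1.980.
z_β = 1.980 − 1.960 = 0.020.
Power = Φ(0.020) = 0.508.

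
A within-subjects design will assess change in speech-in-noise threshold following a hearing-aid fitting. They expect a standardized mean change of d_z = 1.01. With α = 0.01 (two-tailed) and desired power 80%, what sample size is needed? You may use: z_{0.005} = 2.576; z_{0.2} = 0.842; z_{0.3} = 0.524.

n = 12 pairs

For a paired (one-sample on differences) test: n = ((z_{α/2} + z_β) / d)².
z_{α/2} + z_β = 2.576 + 0.842 = 3.418.
n = (3.418 / 1.01)² = 3.384² = 11.45.
Round up.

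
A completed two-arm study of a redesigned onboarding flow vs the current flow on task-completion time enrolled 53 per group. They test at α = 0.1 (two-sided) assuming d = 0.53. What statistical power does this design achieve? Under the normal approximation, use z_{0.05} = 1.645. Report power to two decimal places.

power ≈ 0.86

For two equal groups, power = Φ(d·√(n/2) − z_{α/2}).
d·√(n/2) = 0.53 × √(53/2) = 0.53 × 5.148 = 2.728.
z_β = 2.728 − 1.645 = 1.083.
Power = Φ(1.083) = 0.861.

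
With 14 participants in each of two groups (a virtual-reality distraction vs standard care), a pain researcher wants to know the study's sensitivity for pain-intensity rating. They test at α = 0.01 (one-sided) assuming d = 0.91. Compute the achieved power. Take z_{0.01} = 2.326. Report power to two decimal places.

For two equal groups, power = Φ(d·√(n/2) − z_{α}).
d·√(n/2) = 0.91 × √(14/2) = 0.91 × 2.646 = 2.408.
z_β = 2.408 − 2.326 = 0.082.
Power = Φ(0.082) = 0.533.

power ≈ 0.53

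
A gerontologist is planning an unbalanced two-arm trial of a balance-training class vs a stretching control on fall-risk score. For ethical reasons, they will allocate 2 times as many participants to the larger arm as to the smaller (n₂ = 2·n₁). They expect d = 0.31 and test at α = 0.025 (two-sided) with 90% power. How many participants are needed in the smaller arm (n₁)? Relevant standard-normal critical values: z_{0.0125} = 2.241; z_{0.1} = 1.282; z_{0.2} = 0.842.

With allocation ratio k = n₂/n₁ = 2, Var(x̄₁−x̄₂) = σ²(1/n₁ + 1/(k·n₁)) = σ²·(k+1)/(k·n₁).
So n₁ = (1 + 1/k)·((z_{α/2} + z_β)/d)² = 1.500 × (3.523/0.31)².
n₁ = 1.500 × 129.15 = 193.7.
Round up: n₁ = 194, giving n₂ = 2 × 194 = 388.

n₁ = 194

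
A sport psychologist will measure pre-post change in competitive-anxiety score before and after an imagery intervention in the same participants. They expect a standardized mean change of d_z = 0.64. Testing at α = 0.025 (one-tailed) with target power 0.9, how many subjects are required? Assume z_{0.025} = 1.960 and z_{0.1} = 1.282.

For a paired (one-sample on differences) test: n = ((z_{α} + z_β) / d)².
z_{α} + z_β = 1.960 + 1.282 = 3.242.
n = (3.242 / 0.64)² = 5.066² = 25.66.
Round up.

n = 26 pairs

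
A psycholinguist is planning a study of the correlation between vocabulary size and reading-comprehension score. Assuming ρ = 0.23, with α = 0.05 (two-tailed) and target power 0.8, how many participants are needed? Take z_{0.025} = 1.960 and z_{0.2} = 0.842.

Fisher's z: C = ½·ln((1+r)/(1−r)) = ½·ln(1.5974) = 0.2342.
n = ((z_{α/2} + z_β)/C)² + 3.
(1.960 + 0.842) / 0.2342 = 2.802 / 0.2342 = 11.964.
n = 11.964² + 3 = 143.14 + 3 = 146.1.
Round up.

n = 147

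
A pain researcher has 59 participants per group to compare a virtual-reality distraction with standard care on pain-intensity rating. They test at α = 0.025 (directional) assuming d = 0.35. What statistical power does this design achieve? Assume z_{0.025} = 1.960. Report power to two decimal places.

power ≈ 0.48

For two equal groups, power = Φ(d·√(n/2) − z_{α}).
d·√(n/2) = 0.35 × √(59/2) = 0.35 × 5.431 = 1.901.
z_β = 1.901 − 1.960 = -0.059.
Power = Φ(-0.059) = 0.476.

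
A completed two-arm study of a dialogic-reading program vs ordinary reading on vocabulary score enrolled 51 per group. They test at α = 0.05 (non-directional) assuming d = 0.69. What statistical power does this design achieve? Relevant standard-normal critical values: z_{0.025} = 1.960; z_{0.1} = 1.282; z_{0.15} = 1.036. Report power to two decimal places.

For two equal groups, power = Φ(d·√(n/2) − z_{α/2}).
d·√(n/2) = 0.69 × √(51/2) = 0.69 × 5.050 = 3.484.
z_β = 3.484 − 1.960 = 1.524.
Power = Φ(1.524) = 0.936.

power ≈ 0.94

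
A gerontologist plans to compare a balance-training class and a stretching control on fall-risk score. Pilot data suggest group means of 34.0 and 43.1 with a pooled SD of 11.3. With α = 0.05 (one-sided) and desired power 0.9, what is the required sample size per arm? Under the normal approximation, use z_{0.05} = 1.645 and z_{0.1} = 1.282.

n = 27 per group

Cohen's d = |M₁ − M₂| / SD_pooled = |34.0 − 43.1| / 11.3 = 9.1 / 11.3 = 0.805.
For two independent groups with equal n: n = 2·((z_{α} + z_β) / d)².
z_{α} + z_β = 1.645 + 1.282 = 2.927.
n = 2 × (2.927 / 0.805)² = 2 × 3.636² = 2 × 13.22 = 26.4.
Round up to the next whole participant.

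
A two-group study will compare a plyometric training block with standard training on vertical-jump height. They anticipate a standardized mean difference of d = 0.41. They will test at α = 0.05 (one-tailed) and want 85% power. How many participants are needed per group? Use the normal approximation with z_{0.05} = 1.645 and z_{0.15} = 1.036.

For two independent groups with equal n: n = 2·((z_{α} + z_β) / d)².
z_{α} + z_β = 1.645 + 1.036 = 2.681.
n = 2 × (2.681 / 0.41)² = 2 × 6.539² = 2 × 42.76 = 85.5.
Round up to the next whole participant.

n = 86 per group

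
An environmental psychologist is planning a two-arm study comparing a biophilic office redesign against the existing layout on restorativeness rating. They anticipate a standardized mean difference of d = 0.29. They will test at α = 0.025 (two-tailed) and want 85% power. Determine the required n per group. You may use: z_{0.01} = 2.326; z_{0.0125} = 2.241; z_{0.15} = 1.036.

n = 256 per group

For two independent groups with equal n: n = 2·((z_{α/2} + z_β) / d)².
z_{α/2} + z_β = 2.241 + 1.036 = 3.277.
n = 2 × (3.277 / 0.29)² = 2 × 11.300² = 2 × 127.69 = 255.4.
Round up to the next whole participant.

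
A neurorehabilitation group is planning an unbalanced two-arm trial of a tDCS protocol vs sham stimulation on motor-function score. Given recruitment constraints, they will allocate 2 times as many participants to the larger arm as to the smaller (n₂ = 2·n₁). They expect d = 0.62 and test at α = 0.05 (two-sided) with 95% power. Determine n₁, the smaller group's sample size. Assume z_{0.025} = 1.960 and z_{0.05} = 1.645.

n₁ = 51

With allocation ratio k = n₂/n₁ = 2, Var(x̄₁−x̄₂) = σ²(1/n₁ + 1/(k·n₁)) = σ²·(k+1)/(k·n₁).
So n₁ = (1 + 1/k)·((z_{α/2} + z_β)/d)² = 1.500 × (3.605/0.62)².
n₁ = 1.500 × 33.81 = 50.7.
Round up: n₁ = 51, giving n₂ = 2 × 51 = 102.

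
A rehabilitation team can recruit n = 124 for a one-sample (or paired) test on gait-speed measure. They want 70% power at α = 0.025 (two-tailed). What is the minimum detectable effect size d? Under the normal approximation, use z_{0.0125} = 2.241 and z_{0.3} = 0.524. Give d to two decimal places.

d_min ≈ 0.25

For a single sample (or paired design) of n = 124: d_min = (z_{α/2} + z_β)/√n.
z-sum = 2.241 + 0.524 = 2.765.
d_min = 2.765 / √124 = 2.765 / 11.136 = 0.248.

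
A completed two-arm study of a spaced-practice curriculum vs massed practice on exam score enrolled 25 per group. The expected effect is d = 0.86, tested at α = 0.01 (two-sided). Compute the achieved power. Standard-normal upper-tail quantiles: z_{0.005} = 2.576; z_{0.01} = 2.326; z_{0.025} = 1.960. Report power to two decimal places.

For two equal groups, power = Φ(d·√(n/2) − z_{α/2}).
d·√(n/2) = 0.86 × √(25/2) = 0.86 × 3.536 = 3.041.
z_β = 3.041 − 2.576 = 0.465.
Power = Φ(0.465) = 0.679.

power ≈ 0.68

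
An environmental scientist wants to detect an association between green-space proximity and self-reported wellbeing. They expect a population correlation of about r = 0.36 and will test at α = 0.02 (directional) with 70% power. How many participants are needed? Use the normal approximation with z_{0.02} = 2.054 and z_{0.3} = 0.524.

n = 50

Fisher's z: C = ½·ln((1+r)/(1−r)) = ½·ln(2.1250) = 0.3769.
n = ((z_{α} + z_β)/C)² + 3.
(2.054 + 0.524) / 0.3769 = 2.578 / 0.3769 = 6.840.
n = 6.840² + 3 = 46.79 + 3 = 49.8.
Round up.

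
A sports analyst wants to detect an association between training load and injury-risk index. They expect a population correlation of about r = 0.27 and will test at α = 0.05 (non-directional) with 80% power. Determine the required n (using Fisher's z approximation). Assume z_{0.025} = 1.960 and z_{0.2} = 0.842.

Fisher's z: C = ½·ln((1+r)/(1−r)) = ½·ln(1.7397) = 0.2769.
n = ((z_{α/2} + z_β)/C)² + 3.
(1.960 + 0.842) / 0.2769 = 2.802 / 0.2769 = 10.119.
n = 10.119² + 3 = 102.40 + 3 = 105.4.
Round up.

n = 106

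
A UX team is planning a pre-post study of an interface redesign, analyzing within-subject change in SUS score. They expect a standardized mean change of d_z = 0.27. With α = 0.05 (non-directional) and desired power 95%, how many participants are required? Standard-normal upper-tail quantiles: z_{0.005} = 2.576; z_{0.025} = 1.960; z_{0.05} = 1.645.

n = 179 pairs

For a paired (one-sample on differences) test: n = ((z_{α/2} + z_β) / d)².
z_{α/2} + z_β = 1.960 + 1.645 = 3.605.
n = (3.605 / 0.27)² = 13.352² = 178.27.
Round up.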